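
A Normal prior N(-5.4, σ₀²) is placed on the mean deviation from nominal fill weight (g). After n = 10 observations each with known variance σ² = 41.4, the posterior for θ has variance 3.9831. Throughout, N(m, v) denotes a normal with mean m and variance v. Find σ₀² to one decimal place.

For the Normal–Normal model with known σ², precisions add: τ_n = τ₀ + n/σ².
So 1/σ₀² = 1/3.9831 − 10/41.4 = 0.251061 − 0.241546 = 0.009515.
Hence σ₀² = 1/0.009515 ≈ 105.1.

σ₀² = 105.1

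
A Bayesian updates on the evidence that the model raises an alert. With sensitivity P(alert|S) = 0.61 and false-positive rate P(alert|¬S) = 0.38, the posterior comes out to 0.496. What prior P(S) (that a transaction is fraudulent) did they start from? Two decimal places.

P(S) = 0.38

Bayes' rule in odds form gives O(S|E) = O(S)·[P(E|S)/P(E|¬S)], hence O(S) = O(S|E)/LR.
Posterior odds = 0.496/(1−0.496) = 0.9841. LR = 0.61/0.38 = 1.6053.
Prior odds = 0.9841/1.6053 = 0.6130, so P(S) = 0.6130/(1+0.6130) ≈ 0.38.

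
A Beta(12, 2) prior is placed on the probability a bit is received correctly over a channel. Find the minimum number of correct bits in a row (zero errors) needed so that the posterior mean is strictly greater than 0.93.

k = 15

After k correct bits and 0 errors the posterior is Beta(12+k, 2), with mean (12+k)/(12+2+k).
Set (12+k)/(14+k) > 0.93 and solve: k > (0.93·14 − 12)/(1 − 0.93) = 14.571.
The smallest integer exceeding 14.571 is 15.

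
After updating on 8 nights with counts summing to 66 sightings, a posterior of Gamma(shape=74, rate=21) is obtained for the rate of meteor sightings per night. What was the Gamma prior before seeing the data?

Gamma–Poisson conjugacy: posterior shape = α + Σxᵢ, posterior rate = β + n.
So α = 74 − 66 = 8 and β = 21 − 8 = 13.

Gamma(shape=8, rate=13)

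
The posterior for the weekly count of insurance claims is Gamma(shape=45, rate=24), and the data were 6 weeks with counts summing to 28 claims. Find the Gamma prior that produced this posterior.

Gamma(shape=17, rate=18)

A Gamma(α, β) prior (rate parametrization) on a Poisson rate with n observations summing to S gives posterior Gamma(α+S, β+n).
So α = 45 − 28 = 17 and β = 24 − 6 = 18.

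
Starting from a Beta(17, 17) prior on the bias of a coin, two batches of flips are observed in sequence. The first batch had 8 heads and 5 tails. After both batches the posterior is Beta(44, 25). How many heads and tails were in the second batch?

Because Beta–binomial updating is additive in the counts, the combined data contributed (α_post−α_prior, β_post−β_prior) successes and failures.
Total across both batches: 44−17=27 heads, 25−17=8 tails.
Subtract the first batch: 27−8=19 heads and 8−5=3 tails.

19 heads and 3 tails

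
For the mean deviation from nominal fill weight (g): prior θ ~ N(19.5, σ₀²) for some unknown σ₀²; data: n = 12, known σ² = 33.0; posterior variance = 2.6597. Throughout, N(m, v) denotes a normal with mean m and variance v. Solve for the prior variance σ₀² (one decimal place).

Posterior precision equals prior precision plus data precision: 1/σ_n² = 1/σ₀² + n/σ².
So 1/σ₀² = 1/2.6597 − 12/33.0 = 0.375982 − 0.363636 = 0.012346.
Hence σ₀² = 1/0.012346 ≈ 81.0.

σ₀² = 81.0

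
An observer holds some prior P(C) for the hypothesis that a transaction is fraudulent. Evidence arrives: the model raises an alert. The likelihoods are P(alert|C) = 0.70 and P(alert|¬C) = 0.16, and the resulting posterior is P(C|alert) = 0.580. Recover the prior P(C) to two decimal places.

P(C) = 0.24

In odds form, posterior odds = prior odds × likelihood ratio, so prior odds = posterior odds ÷ LR.
Posterior odds = 0.580/(1−0.580) = 1.3810. LR = 0.70/0.16 = 4.3750.
Prior odds = 1.3810/4.3750 = 0.3157, so P(C) = 0.3157/(1+0.3157) ≈ 0.24.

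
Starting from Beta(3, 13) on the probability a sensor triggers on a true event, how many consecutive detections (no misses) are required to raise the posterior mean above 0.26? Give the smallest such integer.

k = 2

After k detections and 0 misses the posterior is Beta(3+k, 13), with mean (3+k)/(3+13+k).
Set (3+k)/(16+k) > 0.26 and solve: k > (0.26·16 − 3)/(1 − 0.26) = 1.568.
The smallest integer exceeding 1.568 is 2.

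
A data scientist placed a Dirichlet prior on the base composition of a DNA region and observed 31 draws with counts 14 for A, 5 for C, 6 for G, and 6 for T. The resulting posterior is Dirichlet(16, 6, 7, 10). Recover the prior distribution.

Dirichlet(2, 1, 1, 4)

For a Dirichlet(α) prior with multinomial counts c, the posterior is Dirichlet(α + c) componentwise.
Subtract each count from the matching posterior parameter: 16−14=2, 6−5=1, 7−6=1, 10−6=4.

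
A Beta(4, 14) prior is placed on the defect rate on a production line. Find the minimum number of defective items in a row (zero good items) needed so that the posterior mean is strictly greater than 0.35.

After k defective items and 0 good items the posterior is Beta(4+k, 14), with mean (4+k)/(4+14+k).
Set (4+k)/(18+k) > 0.35 and solve: k > (0.35·18 − 4)/(1 − 0.35) = 3.538.
The smallest integer exceeding 3.538 is 4.

k = 4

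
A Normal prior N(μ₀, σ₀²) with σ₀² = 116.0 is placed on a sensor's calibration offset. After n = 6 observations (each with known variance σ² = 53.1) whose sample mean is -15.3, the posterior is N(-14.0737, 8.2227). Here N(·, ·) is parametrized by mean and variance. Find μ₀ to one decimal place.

μ₀ = 2.0

The posterior mean is a precision-weighted average: μ_n = (τ₀μ₀ + τ_data·x̄)/(τ₀+τ_data), with τ₀=1/σ₀² and τ_data=n/σ².
Here τ₀ = 1/116.0 = 0.008621 and τ_data = 6/53.1 = 0.112994, so τ_n = 0.121615.
Rearranging for μ₀: μ₀ = (μ_n·τ_n − τ_data·x̄)/τ₀ = (-14.0737·0.121615 − 0.112994·-15.3) / 0.008621 = 0.017235/0.008621 ≈ 2.0.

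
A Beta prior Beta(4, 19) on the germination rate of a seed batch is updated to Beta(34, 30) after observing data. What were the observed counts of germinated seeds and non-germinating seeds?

A Beta(a, b) prior with s successes and f failures in binomial data gives a Beta(a+s, b+f) posterior.
Match parameters: s=34−4=30, f=30−19=11.

30 germinated seeds and 11 non-germinating seeds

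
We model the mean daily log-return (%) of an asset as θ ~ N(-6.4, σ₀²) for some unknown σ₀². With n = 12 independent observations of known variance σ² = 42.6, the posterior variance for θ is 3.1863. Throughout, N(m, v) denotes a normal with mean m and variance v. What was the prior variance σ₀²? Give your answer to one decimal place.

σ₀² = 31.1

For the Normal–Normal model with known σ², precisions add: τ_n = τ₀ + n/σ².
So 1/σ₀² = 1/3.1863 − 12/42.6 = 0.313844 − 0.281690 = 0.032154.
Hence σ₀² = 1/0.032154 ≈ 31.1.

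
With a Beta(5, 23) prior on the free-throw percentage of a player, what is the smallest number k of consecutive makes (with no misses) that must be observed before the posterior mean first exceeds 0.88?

After k makes and 0 misses the posterior is Beta(5+k, 23), with mean (5+k)/(5+23+k).
Set (5+k)/(28+k) > 0.88 and solve: k > (0.88·28 − 5)/(1 − 0.88) = 163.667.
The smallest integer exceeding 163.667 is 164.

k = 164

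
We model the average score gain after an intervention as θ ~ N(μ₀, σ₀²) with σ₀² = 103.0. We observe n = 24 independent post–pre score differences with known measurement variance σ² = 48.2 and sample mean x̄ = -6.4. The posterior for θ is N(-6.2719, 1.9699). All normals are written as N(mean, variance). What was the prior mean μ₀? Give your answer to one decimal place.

μ₀ = 0.3

The posterior mean is a precision-weighted average: μ_n = (τ₀μ₀ + τ_data·x̄)/(τ₀+τ_data), with τ₀=1/σ₀² and τ_data=n/σ².
Here τ₀ = 1/103.0 = 0.009709 and τ_data = 24/48.2 = 0.497925, so τ_n = 0.507634.
Rearranging for μ₀: μ₀ = (μ_n·τ_n − τ_data·x̄)/τ₀ = (-6.2719·0.507634 − 0.497925·-6.4) / 0.009709 = 0.002890/0.009709 ≈ 0.3.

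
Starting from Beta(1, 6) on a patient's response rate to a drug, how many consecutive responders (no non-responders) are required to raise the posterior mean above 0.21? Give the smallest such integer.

After k responders and 0 non-responders the posterior is Beta(1+k, 6), with mean (1+k)/(1+6+k).
Set (1+k)/(7+k) > 0.21 and solve: k > (0.21·7 − 1)/(1 − 0.21) = 0.595.
The smallest integer exceeding 0.595 is 1.

k = 1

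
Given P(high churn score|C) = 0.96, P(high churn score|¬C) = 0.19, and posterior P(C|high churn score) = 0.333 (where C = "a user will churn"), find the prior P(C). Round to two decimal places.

P(C) = 0.09

In odds form, posterior odds = prior odds × likelihood ratio, so prior odds = posterior odds ÷ LR.
Posterior odds = 0.333/(1−0.333) = 0.4993. LR = 0.96/0.19 = 5.0526.
Prior odds = 0.4993/5.0526 = 0.0988, so P(C) = 0.0988/(1+0.0988) ≈ 0.09.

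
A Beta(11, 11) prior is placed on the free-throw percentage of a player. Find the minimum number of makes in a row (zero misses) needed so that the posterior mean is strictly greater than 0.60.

k = 6

After k makes and 0 misses the posterior is Beta(11+k, 11), with mean (11+k)/(11+11+k).
Set (11+k)/(22+k) > 0.60 and solve: k > (0.60·22 − 11)/(1 − 0.60) = 5.500.
The smallest integer exceeding 5.500 is 6.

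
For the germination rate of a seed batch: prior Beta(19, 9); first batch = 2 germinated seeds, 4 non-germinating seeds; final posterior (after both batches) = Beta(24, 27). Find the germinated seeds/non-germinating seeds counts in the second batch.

Because Beta–binomial updating is additive in the counts, the combined data contributed (α_post−α_prior, β_post−β_prior) successes and failures.
Total across both batches: 24−19=5 germinated seeds, 27−9=18 non-germinating seeds.
Subtract the first batch: 5−2=3 germinated seeds and 18−4=14 non-germinating seeds.

3 germinated seeds and 14 non-germinating seeds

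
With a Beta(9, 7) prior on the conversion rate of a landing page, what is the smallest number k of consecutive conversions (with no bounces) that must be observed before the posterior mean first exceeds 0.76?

After k conversions and 0 bounces the posterior is Beta(9+k, 7), with mean (9+k)/(9+7+k).
Set (9+k)/(16+k) > 0.76 and solve: k > (0.76·16 − 9)/(1 − 0.76) = 13.167.
The smallest integer exceeding 13.167 is 14, and checking k=14: (23)/(30) = 0.7667 > 0.76.

k = 14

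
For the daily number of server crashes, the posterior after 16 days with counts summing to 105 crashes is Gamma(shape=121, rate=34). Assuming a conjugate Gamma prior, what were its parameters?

Gamma(shape=16, rate=18)

Gamma–Poisson conjugacy: posterior shape = α + Σxᵢ, posterior rate = β + n.
So α = 121 − 105 = 16 and β = 34 − 16 = 18.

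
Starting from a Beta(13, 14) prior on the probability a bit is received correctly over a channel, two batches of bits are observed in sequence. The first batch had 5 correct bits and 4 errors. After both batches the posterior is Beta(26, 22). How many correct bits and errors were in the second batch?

Because Beta–binomial updating is additive in the counts, the combined data contributed (α_post−α_prior, β_post−β_prior) successes and failures.
Total across both batches: 26−13=13 correct bits, 22−14=8 errors.
Subtract the first batch: 13−5=8 correct bits and 8−4=4 errors.

8 correct bits and 4 errors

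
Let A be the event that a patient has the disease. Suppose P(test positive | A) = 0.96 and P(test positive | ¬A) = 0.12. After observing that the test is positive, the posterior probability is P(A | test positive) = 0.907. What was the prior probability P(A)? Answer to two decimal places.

In odds form, posterior odds = prior odds × likelihood ratio, so prior odds = posterior odds ÷ LR.
Posterior odds = 0.907/(1−0.907) = 9.7527. LR = 0.96/0.12 = 8.0000.
Prior odds = 9.7527/8.0000 = 1.2191, so P(A) = 1.2191/(1+1.2191) ≈ 0.55.

P(A) = 0.55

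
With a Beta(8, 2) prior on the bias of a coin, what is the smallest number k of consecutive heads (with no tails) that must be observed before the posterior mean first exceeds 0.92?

After k heads and 0 tails the posterior is Beta(8+k, 2), with mean (8+k)/(8+2+k).
Set (8+k)/(10+k) > 0.92 and solve: k > (0.92·10 − 8)/(1 − 0.92) = 15.000.
The smallest integer exceeding 15.000 is 16, and checking k=16: (24)/(26) = 0.9231 > 0.92.

k = 16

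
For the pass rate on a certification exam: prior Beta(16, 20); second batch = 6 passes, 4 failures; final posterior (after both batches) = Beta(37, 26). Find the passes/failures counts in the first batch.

15 passes and 2 failures

Sequential conjugate updates are equivalent to a single update on the pooled data, so total successes = posterior α − prior α and total failures = posterior β − prior β.
Total across both batches: 37−16=21 passes, 26−20=6 failures.
Subtract the second batch: 21−6=15 passes and 6−4=2 failures.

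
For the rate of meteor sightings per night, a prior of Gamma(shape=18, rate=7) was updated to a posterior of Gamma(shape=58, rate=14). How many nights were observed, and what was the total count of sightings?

Gamma–Poisson conjugacy: posterior shape = α + Σxᵢ, posterior rate = β + n.
Matching: Σxᵢ = 58 − 18 = 40 and n = 14 − 7 = 7.

n = 7 nights with total 40 sightings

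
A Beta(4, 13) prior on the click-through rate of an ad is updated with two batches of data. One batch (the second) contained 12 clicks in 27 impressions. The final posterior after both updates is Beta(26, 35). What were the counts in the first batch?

Sequential conjugate updates are equivalent to a single update on the pooled data, so total successes = posterior α − prior α and total failures = posterior β − prior β.
Total across both batches: 26−4=22 clicks, 35−13=22 non-clicks.
Subtract the second batch: 22−12=10 clicks and 22−15=7 non-clicks.

10 clicks and 7 non-clicks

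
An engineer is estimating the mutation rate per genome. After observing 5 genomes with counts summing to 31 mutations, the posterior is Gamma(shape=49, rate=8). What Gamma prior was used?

A Gamma(α, β) prior (rate parametrization) on a Poisson rate with n observations summing to S gives posterior Gamma(α+S, β+n).
So α = 49 − 31 = 18 and β = 8 − 5 = 3.

Gamma(shape=18, rate=3)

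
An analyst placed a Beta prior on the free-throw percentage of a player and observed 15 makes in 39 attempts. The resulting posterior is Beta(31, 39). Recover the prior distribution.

A Beta(a, b) prior with s successes and f failures in binomial data gives a Beta(a+s, b+f) posterior.
Subtract the data counts: 31−15=16, 39−24=15.

Beta(16, 15)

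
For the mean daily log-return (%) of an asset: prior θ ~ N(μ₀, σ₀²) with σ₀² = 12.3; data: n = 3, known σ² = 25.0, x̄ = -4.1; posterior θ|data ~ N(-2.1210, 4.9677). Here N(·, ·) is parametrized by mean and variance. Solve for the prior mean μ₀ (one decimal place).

μ₀ = 0.8

With known observation variance, the Normal–Normal posterior has precision τ_n = τ₀ + n/σ² and mean μ_n = (τ₀μ₀ + (n/σ²)x̄)/τ_n.
Here τ₀ = 1/12.3 = 0.081301 and τ_data = 3/25.0 = 0.120000, so τ_n = 0.201301.
Rearranging for μ₀: μ₀ = (μ_n·τ_n − τ_data·x̄)/τ₀ = (-2.1210·0.201301 − 0.120000·-4.1) / 0.081301 = 0.065041/0.081301 ≈ 0.8.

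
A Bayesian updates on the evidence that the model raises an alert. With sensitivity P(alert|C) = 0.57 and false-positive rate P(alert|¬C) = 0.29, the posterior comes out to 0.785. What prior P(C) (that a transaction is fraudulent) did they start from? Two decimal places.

In odds form, posterior odds = prior odds × likelihood ratio, so prior odds = posterior odds ÷ LR.
Posterior odds = 0.785/(1−0.785) = 3.6512. LR = 0.57/0.29 = 1.9655.
Prior odds = 3.6512/1.9655 = 1.8576, so P(C) = 1.8576/(1+1.8576) ≈ 0.65.

P(C) = 0.65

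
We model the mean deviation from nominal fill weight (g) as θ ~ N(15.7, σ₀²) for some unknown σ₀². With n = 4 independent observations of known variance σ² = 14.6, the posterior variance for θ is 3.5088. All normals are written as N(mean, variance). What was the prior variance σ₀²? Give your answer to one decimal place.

σ₀² = 90.7

Posterior precision equals prior precision plus data precision: 1/σ_n² = 1/σ₀² + n/σ².
So 1/σ₀² = 1/3.5088 − 4/14.6 = 0.284998 − 0.273973 = 0.011025.
Hence σ₀² = 1/0.011025 ≈ 90.7.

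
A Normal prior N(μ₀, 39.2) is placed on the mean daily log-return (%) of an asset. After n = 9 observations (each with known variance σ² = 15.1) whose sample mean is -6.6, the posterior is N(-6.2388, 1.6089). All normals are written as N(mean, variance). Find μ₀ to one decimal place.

μ₀ = 2.2

The posterior mean is a precision-weighted average: μ_n = (τ₀μ₀ + τ_data·x̄)/(τ₀+τ_data), with τ₀=1/σ₀² and τ_data=n/σ².
Here τ₀ = 1/39.2 = 0.025510 and τ_data = 9/15.1 = 0.596026, so τ_n = 0.621536.
Rearranging for μ₀: μ₀ = (μ_n·τ_n − τ_data·x̄)/τ₀ = (-6.2388·0.621536 − 0.596026·-6.6) / 0.025510 = 0.056133/0.025510 ≈ 2.2.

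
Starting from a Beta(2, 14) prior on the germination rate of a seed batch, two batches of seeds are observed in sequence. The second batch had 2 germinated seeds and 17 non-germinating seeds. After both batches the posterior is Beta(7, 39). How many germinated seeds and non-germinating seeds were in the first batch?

Because Beta–binomial updating is additive in the counts, the combined data contributed (α_post−α_prior, β_post−β_prior) successes and failures.
Total across both batches: 7−2=5 germinated seeds, 39−14=25 non-germinating seeds.
Subtract the second batch: 5−2=3 germinated seeds and 25−17=8 non-germinating seeds.

3 germinated seeds and 8 non-germinating seeds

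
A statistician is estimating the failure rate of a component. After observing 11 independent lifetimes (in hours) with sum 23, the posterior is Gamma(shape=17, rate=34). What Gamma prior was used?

Gamma(shape=6, rate=11)

Gamma–exponential conjugacy: posterior shape = α + n, posterior rate = β + Σtᵢ.
So α = 17 − 11 = 6 and β = 34 − 23 = 11.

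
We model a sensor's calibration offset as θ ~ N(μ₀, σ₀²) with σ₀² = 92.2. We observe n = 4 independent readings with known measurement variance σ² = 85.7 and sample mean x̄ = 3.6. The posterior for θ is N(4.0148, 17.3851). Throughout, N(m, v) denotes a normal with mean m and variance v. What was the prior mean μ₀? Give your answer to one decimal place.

μ₀ = 5.8

The posterior mean is a precision-weighted average: μ_n = (τ₀μ₀ + τ_data·x̄)/(τ₀+τ_data), with τ₀=1/σ₀² and τ_data=n/σ².
Here τ₀ = 1/92.2 = 0.010846 and τ_data = 4/85.7 = 0.046674, so τ_n = 0.057520.
Rearranging for μ₀: μ₀ = (μ_n·τ_n − τ_data·x̄)/τ₀ = (4.0148·0.057520 − 0.046674·3.6) / 0.010846 = 0.062905/0.010846 ≈ 5.8.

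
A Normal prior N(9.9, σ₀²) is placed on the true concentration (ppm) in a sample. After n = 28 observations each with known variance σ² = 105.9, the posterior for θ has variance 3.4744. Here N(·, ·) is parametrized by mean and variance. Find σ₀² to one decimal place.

Posterior precision equals prior precision plus data precision: 1/σ_n² = 1/σ₀² + n/σ².
So 1/σ₀² = 1/3.4744 − 28/105.9 = 0.287819 − 0.264400 = 0.023419.
Hence σ₀² = 1/0.023419 ≈ 42.7.

σ₀² = 42.7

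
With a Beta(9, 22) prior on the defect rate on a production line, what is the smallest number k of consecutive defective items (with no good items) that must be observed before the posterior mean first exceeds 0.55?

k = 18

After k defective items and 0 good items the posterior is Beta(9+k, 22), with mean (9+k)/(9+22+k).
Set (9+k)/(31+k) > 0.55 and solve: k > (0.55·31 − 9)/(1 − 0.55) = 17.889.
The smallest integer exceeding 17.889 is 18, and checking k=18: (27)/(49) = 0.5510 > 0.55.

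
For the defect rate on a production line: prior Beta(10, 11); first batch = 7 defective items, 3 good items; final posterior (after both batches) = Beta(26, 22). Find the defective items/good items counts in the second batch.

9 defective items and 8 good items

Sequential conjugate updates are equivalent to a single update on the pooled data, so total successes = posterior α − prior α and total failures = posterior β − prior β.
Total across both batches: 26−10=16 defective items, 22−11=11 good items.
Subtract the first batch: 16−7=9 defective items and 11−3=8 good items.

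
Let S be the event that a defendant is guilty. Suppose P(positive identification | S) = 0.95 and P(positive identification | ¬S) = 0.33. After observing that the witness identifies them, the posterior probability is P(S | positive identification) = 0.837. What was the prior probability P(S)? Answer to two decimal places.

In odds form, posterior odds = prior odds × likelihood ratio, so prior odds = posterior odds ÷ LR.
Posterior odds = 0.837/(1−0.837) = 5.1350. LR = 0.95/0.33 = 2.8788.
Prior odds = 5.1350/2.8788 = 1.7837, so P(S) = 1.7837/(1+1.7837) ≈ 0.64.

P(S) = 0.64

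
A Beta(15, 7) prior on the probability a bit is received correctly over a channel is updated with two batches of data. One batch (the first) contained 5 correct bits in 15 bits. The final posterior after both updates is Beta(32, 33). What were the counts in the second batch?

12 correct bits and 16 errors

Sequential conjugate updates are equivalent to a single update on the pooled data, so total successes = posterior α − prior α and total failures = posterior β − prior β.
Total across both batches: 32−15=17 correct bits, 33−7=26 errors.
Subtract the first batch: 17−5=12 correct bits and 26−10=16 errors.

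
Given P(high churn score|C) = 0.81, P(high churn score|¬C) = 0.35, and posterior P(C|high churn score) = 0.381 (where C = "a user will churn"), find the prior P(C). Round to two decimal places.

P(C) = 0.21

Bayes' rule in odds form gives O(C|E) = O(C)·[P(E|C)/P(E|¬C)], hence O(C) = O(C|E)/LR.
Posterior odds = 0.381/(1−0.381) = 0.6155. LR = 0.81/0.35 = 2.3143.
Prior odds = 0.6155/2.3143 = 0.2660, so P(C) = 0.2660/(1+0.2660) ≈ 0.21.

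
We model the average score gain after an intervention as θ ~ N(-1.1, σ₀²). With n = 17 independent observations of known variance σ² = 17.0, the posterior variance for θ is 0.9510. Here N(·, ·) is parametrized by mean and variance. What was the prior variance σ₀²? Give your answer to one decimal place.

σ₀² = 19.4

Posterior precision equals prior precision plus data precision: 1/σ_n² = 1/σ₀² + n/σ².
So 1/σ₀² = 1/0.9510 − 17/17.0 = 1.051525 − 1.000000 = 0.051525.
Hence σ₀² = 1/0.051525 ≈ 19.4.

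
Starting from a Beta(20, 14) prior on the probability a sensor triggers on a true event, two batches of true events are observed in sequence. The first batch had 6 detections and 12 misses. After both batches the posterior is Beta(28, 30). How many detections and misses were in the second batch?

2 detections and 4 misses

Sequential conjugate updates are equivalent to a single update on the pooled data, so total successes = posterior α − prior α and total failures = posterior β − prior β.
Total across both batches: 28−20=8 detections, 30−14=16 misses.
Subtract the first batch: 8−6=2 detections and 16−12=4 misses.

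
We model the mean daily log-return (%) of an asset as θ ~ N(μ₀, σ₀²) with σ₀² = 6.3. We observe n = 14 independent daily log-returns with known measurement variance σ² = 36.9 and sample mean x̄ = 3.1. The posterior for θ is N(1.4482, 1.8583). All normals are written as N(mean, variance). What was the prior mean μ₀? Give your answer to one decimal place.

μ₀ = -2.5

With known observation variance, the Normal–Normal posterior has precision τ_n = τ₀ + n/σ² and mean μ_n = (τ₀μ₀ + (n/σ²)x̄)/τ_n.
Here τ₀ = 1/6.3 = 0.158730 and τ_data = 14/36.9 = 0.379404, so τ_n = 0.538134.
Rearranging for μ₀: μ₀ = (μ_n·τ_n − τ_data·x̄)/τ₀ = (1.4482·0.538134 − 0.379404·3.1) / 0.158730 = -0.396827/0.158730 ≈ -2.5.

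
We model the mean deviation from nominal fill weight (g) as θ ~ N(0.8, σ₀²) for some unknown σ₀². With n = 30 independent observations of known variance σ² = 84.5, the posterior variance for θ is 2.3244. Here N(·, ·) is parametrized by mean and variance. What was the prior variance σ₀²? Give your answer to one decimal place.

σ₀² = 13.3

Posterior precision equals prior precision plus data precision: 1/σ_n² = 1/σ₀² + n/σ².
So 1/σ₀² = 1/2.3244 − 30/84.5 = 0.430219 − 0.355030 = 0.075189.
Hence σ₀² = 1/0.075189 ≈ 13.3.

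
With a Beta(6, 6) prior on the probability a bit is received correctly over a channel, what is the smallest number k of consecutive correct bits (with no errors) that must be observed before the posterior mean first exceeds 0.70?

k = 9

After k correct bits and 0 errors the posterior is Beta(6+k, 6), with mean (6+k)/(6+6+k).
Set (6+k)/(12+k) > 0.70 and solve: k > (0.70·12 − 6)/(1 − 0.70) = 8.000.
The smallest integer exceeding 8.000 is 9.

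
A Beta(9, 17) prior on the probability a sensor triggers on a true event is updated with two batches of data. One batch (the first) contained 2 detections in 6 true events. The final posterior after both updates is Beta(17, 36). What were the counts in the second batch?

6 detections and 15 misses

Because Beta–binomial updating is additive in the counts, the combined data contributed (α_post−α_prior, β_post−β_prior) successes and failures.
Total across both batches: 17−9=8 detections, 36−17=19 misses.
Subtract the first batch: 8−2=6 detections and 19−4=15 misses.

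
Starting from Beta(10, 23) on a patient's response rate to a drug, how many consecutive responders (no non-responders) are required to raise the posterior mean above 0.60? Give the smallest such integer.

k = 25

After k responders and 0 non-responders the posterior is Beta(10+k, 23), with mean (10+k)/(10+23+k).
Set (10+k)/(33+k) > 0.60 and solve: k > (0.60·33 − 10)/(1 − 0.60) = 24.500.
The smallest integer exceeding 24.500 is 25.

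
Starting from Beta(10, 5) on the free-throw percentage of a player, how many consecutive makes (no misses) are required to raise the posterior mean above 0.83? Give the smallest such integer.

k = 15

After k makes and 0 misses the posterior is Beta(10+k, 5), with mean (10+k)/(10+5+k).
Set (10+k)/(15+k) > 0.83 and solve: k > (0.83·15 − 10)/(1 − 0.83) = 14.412.
The smallest integer exceeding 14.412 is 15, and checking k=15: (25)/(30) = 0.8333 > 0.83.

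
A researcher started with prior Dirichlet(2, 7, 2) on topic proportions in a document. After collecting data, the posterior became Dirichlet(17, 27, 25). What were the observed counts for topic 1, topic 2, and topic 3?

For a Dirichlet(α) prior with multinomial counts c, the posterior is Dirichlet(α + c) componentwise.
Counts are posterior − prior componentwise: 17−2=15, 27−7=20, 25−2=23.

counts (15, 20, 23)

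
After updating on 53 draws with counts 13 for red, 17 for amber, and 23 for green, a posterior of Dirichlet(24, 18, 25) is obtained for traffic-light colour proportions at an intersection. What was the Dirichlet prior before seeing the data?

Dirichlet(11, 1, 2)

For a Dirichlet(α) prior with multinomial counts c, the posterior is Dirichlet(α + c) componentwise.
Subtract each count from the matching posterior parameter: 24−13=11, 18−17=1, 25−23=2.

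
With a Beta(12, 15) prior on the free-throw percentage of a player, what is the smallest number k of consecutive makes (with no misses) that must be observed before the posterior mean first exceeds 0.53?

After k makes and 0 misses the posterior is Beta(12+k, 15), with mean (12+k)/(12+15+k).
Set (12+k)/(27+k) > 0.53 and solve: k > (0.53·27 − 12)/(1 − 0.53) = 4.915.
The smallest integer exceeding 4.915 is 5, and checking k=5: (17)/(32) = 0.5312 > 0.53.

k = 5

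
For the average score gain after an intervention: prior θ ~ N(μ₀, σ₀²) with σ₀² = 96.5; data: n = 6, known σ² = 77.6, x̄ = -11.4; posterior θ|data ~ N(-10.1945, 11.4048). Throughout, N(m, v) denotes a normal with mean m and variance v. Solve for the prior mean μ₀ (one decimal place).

The posterior mean is a precision-weighted average: μ_n = (τ₀μ₀ + τ_data·x̄)/(τ₀+τ_data), with τ₀=1/σ₀² and τ_data=n/σ².
Here τ₀ = 1/96.5 = 0.010363 and τ_data = 6/77.6 = 0.077320, so τ_n = 0.087683.
Rearranging for μ₀: μ₀ = (μ_n·τ_n − τ_data·x̄)/τ₀ = (-10.1945·0.087683 − 0.077320·-11.4) / 0.010363 = -0.012436/0.010363 ≈ -1.2.

μ₀ = -1.2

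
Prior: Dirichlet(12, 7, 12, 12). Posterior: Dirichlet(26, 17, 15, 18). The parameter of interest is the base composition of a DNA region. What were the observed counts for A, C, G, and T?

For a Dirichlet(α) prior with multinomial counts c, the posterior is Dirichlet(α + c) componentwise.
Counts are posterior − prior componentwise: 26−12=14, 17−7=10, 15−12=3, 18−12=6.

counts (14, 10, 3, 6)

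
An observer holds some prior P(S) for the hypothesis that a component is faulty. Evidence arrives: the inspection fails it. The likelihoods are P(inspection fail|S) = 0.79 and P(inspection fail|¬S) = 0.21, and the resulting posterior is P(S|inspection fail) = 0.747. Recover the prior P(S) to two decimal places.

Bayes' rule in odds form gives O(S|E) = O(S)·[P(E|S)/P(E|¬S)], hence O(S) = O(S|E)/LR.
Posterior odds = 0.747/(1−0.747) = 2.9526. LR = 0.79/0.21 = 3.7619.
Prior odds = 2.9526/3.7619 = 0.7849, so P(S) = 0.7849/(1+0.7849) ≈ 0.44.

P(S) = 0.44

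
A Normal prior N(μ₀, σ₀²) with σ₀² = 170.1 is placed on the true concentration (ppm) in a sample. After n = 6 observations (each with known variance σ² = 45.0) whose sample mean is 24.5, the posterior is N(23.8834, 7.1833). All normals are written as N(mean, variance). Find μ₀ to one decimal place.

The posterior mean is a precision-weighted average: μ_n = (τ₀μ₀ + τ_data·x̄)/(τ₀+τ_data), with τ₀=1/σ₀² and τ_data=n/σ².
Here τ₀ = 1/170.1 = 0.005879 and τ_data = 6/45.0 = 0.133333, so τ_n = 0.139212.
Rearranging for μ₀: μ₀ = (μ_n·τ_n − τ_data·x̄)/τ₀ = (23.8834·0.139212 − 0.133333·24.5) / 0.005879 = 0.058197/0.005879 ≈ 9.9.

μ₀ = 9.9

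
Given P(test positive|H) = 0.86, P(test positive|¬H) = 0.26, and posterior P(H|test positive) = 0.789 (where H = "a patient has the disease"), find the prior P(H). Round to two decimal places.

Bayes' rule in odds form gives O(H|E) = O(H)·[P(E|H)/P(E|¬H)], hence O(H) = O(H|E)/LR.
Posterior odds = 0.789/(1−0.789) = 3.7393. LR = 0.86/0.26 = 3.3077.
Prior odds = 3.7393/3.3077 = 1.1305, so P(H) = 1.1305/(1+1.1305) ≈ 0.53.

P(H) = 0.53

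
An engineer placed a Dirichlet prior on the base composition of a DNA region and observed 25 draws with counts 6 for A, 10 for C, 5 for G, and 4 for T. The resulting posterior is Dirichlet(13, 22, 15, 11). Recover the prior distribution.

For a Dirichlet(α) prior with multinomial counts c, the posterior is Dirichlet(α + c) componentwise.
Subtract each count from the matching posterior parameter: 13−6=7, 22−10=12, 15−5=10, 11−4=7.

Dirichlet(7, 12, 10, 7)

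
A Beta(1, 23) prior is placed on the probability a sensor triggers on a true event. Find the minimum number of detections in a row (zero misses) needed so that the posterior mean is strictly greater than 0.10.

k = 2

After k detections and 0 misses the posterior is Beta(1+k, 23), with mean (1+k)/(1+23+k).
Set (1+k)/(24+k) > 0.10 and solve: k > (0.10·24 − 1)/(1 − 0.10) = 1.556.
The smallest integer exceeding 1.556 is 2.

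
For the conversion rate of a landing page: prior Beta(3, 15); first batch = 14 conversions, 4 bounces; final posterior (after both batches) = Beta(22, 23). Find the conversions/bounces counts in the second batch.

Because Beta–binomial updating is additive in the counts, the combined data contributed (α_post−α_prior, β_post−β_prior) successes and failures.
Total across both batches: 22−3=19 conversions, 23−15=8 bounces.
Subtract the first batch: 19−14=5 conversions and 8−4=4 bounces.

5 conversions and 4 bounces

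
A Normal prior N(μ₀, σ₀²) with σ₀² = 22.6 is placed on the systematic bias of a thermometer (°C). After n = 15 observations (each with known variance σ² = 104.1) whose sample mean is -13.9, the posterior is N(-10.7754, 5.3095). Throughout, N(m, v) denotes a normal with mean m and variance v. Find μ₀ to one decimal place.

The posterior mean is a precision-weighted average: μ_n = (τ₀μ₀ + τ_data·x̄)/(τ₀+τ_data), with τ₀=1/σ₀² and τ_data=n/σ².
Here τ₀ = 1/22.6 = 0.044248 and τ_data = 15/104.1 = 0.144092, so τ_n = 0.188340.
Rearranging for μ₀: μ₀ = (μ_n·τ_n − τ_data·x̄)/τ₀ = (-10.7754·0.188340 − 0.144092·-13.9) / 0.044248 = -0.026560/0.044248 ≈ -0.6.

μ₀ = -0.6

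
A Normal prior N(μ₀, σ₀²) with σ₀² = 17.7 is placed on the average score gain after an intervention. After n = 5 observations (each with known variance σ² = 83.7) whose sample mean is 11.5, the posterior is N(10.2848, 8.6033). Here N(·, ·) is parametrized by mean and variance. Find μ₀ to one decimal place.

μ₀ = 9.0

The posterior mean is a precision-weighted average: μ_n = (τ₀μ₀ + τ_data·x̄)/(τ₀+τ_data), with τ₀=1/σ₀² and τ_data=n/σ².
Here τ₀ = 1/17.7 = 0.056497 and τ_data = 5/83.7 = 0.059737, so τ_n = 0.116234.
Rearranging for μ₀: μ₀ = (μ_n·τ_n − τ_data·x̄)/τ₀ = (10.2848·0.116234 − 0.059737·11.5) / 0.056497 = 0.508468/0.056497 ≈ 9.0.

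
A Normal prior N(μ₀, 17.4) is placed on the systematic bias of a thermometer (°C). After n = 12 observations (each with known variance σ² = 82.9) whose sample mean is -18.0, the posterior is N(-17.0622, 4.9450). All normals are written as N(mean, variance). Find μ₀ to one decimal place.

μ₀ = -14.7

The posterior mean is a precision-weighted average: μ_n = (τ₀μ₀ + τ_data·x̄)/(τ₀+τ_data), with τ₀=1/σ₀² and τ_data=n/σ².
Here τ₀ = 1/17.4 = 0.057471 and τ_data = 12/82.9 = 0.144753, so τ_n = 0.202224.
Rearranging for μ₀: μ₀ = (μ_n·τ_n − τ_data·x̄)/τ₀ = (-17.0622·0.202224 − 0.144753·-18.0) / 0.057471 = -0.844832/0.057471 ≈ -14.7.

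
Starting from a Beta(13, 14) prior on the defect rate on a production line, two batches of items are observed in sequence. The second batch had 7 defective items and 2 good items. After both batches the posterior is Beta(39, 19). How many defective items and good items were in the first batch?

19 defective items and 3 good items

Sequential conjugate updates are equivalent to a single update on the pooled data, so total successes = posterior α − prior α and total failures = posterior β − prior β.
Total across both batches: 39−13=26 defective items, 19−14=5 good items.
Subtract the second batch: 26−7=19 defective items and 5−2=3 good items.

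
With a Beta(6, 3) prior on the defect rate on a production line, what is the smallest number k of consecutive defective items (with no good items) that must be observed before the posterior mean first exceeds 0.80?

After k defective items and 0 good items the posterior is Beta(6+k, 3), with mean (6+k)/(6+3+k).
Set (6+k)/(9+k) > 0.80 and solve: k > (0.80·9 − 6)/(1 − 0.80) = 6.000.
The smallest integer exceeding 6.000 is 7.

k = 7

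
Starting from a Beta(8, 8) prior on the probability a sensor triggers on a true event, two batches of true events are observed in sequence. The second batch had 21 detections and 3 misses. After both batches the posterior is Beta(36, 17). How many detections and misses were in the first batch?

7 detections and 6 misses

Sequential conjugate updates are equivalent to a single update on the pooled data, so total successes = posterior α − prior α and total failures = posterior β − prior β.
Total across both batches: 36−8=28 detections, 17−8=9 misses.
Subtract the second batch: 28−21=7 detections and 9−3=6 misses.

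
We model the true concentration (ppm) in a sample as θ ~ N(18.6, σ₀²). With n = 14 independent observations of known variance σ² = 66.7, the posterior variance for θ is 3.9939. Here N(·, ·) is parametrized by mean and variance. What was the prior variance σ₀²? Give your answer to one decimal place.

σ₀² = 24.7

Posterior precision equals prior precision plus data precision: 1/σ_n² = 1/σ₀² + n/σ².
So 1/σ₀² = 1/3.9939 − 14/66.7 = 0.250382 − 0.209895 = 0.040487.
Hence σ₀² = 1/0.040487 ≈ 24.7.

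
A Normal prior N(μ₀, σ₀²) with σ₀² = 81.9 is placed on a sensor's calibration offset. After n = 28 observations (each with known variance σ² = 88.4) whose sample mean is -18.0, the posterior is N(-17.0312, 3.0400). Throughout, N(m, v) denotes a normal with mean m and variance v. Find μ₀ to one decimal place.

With known observation variance, the Normal–Normal posterior has precision τ_n = τ₀ + n/σ² and mean μ_n = (τ₀μ₀ + (n/σ²)x̄)/τ_n.
Here τ₀ = 1/81.9 = 0.012210 and τ_data = 28/88.4 = 0.316742, so τ_n = 0.328952.
Rearranging for μ₀: μ₀ = (μ_n·τ_n − τ_data·x̄)/τ₀ = (-17.0312·0.328952 − 0.316742·-18.0) / 0.012210 = 0.098909/0.012210 ≈ 8.1.

μ₀ = 8.1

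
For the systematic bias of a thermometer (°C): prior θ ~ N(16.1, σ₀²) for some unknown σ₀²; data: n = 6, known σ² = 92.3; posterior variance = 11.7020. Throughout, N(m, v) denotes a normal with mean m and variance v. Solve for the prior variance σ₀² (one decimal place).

σ₀² = 48.9

Posterior precision equals prior precision plus data precision: 1/σ_n² = 1/σ₀² + n/σ².
So 1/σ₀² = 1/11.7020 − 6/92.3 = 0.085455 − 0.065005 = 0.020450.
Hence σ₀² = 1/0.020450 ≈ 48.9.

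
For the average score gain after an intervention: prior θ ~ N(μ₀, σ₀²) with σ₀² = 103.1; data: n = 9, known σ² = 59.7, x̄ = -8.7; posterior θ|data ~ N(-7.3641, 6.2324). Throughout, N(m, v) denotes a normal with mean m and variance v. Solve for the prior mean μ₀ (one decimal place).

With known observation variance, the Normal–Normal posterior has precision τ_n = τ₀ + n/σ² and mean μ_n = (τ₀μ₀ + (n/σ²)x̄)/τ_n.
Here τ₀ = 1/103.1 = 0.009699 and τ_data = 9/59.7 = 0.150754, so τ_n = 0.160453.
Rearranging for μ₀: μ₀ = (μ_n·τ_n − τ_data·x̄)/τ₀ = (-7.3641·0.160453 − 0.150754·-8.7) / 0.009699 = 0.129968/0.009699 ≈ 13.4.

μ₀ = 13.4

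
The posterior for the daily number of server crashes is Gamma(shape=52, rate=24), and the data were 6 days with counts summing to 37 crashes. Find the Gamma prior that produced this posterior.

Gamma(shape=15, rate=18)

Gamma–Poisson conjugacy: posterior shape = α + Σxᵢ, posterior rate = β + n.
So α = 52 − 37 = 15 and β = 24 − 6 = 18.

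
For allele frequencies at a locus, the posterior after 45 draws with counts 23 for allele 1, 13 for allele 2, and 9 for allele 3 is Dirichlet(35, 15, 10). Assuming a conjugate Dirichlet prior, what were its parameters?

Dirichlet(12, 2, 1)

For a Dirichlet(α) prior with multinomial counts c, the posterior is Dirichlet(α + c) componentwise.
Subtract each count from the matching posterior parameter: 35−23=12, 15−13=2, 10−9=1.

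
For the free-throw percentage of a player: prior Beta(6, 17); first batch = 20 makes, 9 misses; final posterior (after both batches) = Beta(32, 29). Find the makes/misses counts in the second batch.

6 makes and 3 misses

Sequential conjugate updates are equivalent to a single update on the pooled data, so total successes = posterior α − prior α and total failures = posterior β − prior β.
Total across both batches: 32−6=26 makes, 29−17=12 misses.
Subtract the first batch: 26−20=6 makes and 12−9=3 misses.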